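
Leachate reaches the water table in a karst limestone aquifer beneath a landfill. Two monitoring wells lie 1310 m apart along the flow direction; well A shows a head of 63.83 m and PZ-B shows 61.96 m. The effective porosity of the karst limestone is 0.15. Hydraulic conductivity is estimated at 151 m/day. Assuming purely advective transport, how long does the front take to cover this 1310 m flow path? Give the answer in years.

Hydraulic gradient i = (63.83 − 61.96) / 1310 = 1.87 / 1310 = 0.001427.
Darcy flux q = K · i = 151.0 × 0.001427 = 0.2155 m/day.
Seepage velocity v = q / n_e = 0.2155 / 0.15 = 1.437 m/day.
Travel time t = L / v = 1310 / 1.437 = 911.6 days = 2.496 years.

2.50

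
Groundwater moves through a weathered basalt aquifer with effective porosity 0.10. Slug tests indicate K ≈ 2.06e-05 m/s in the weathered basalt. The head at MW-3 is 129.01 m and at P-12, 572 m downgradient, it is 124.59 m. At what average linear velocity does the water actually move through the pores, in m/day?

Convert K: 2.06e-05 m/s × 86400 = 1.780 m/day.
Hydraulic gradient i = (129.01 − 124.59) / 572 = 4.42 / 572 = 0.007727.
Darcy flux q = K · i = 1.780 × 0.007727 = 0.01375 m/day.
Seepage velocity v = q / n_e = 0.01375 / 0.10 = 0.1375 m/day.

0.138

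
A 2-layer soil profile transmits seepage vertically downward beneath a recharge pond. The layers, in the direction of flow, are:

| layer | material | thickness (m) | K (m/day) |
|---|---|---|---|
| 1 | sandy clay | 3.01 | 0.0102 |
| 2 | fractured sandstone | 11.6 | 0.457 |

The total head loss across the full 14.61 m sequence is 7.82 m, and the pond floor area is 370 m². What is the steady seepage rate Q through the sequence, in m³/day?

9.03

Flow is perpendicular to layering, so the layers act in series and the equivalent K is the thickness-weighted harmonic mean.
Total thickness L = 3.01 + 11.6 = 14.61 m.
Σ(b_i/K_i) = 3.01/0.0102 + 11.6/0.457 = 320.5 d.
K_eq = L / Σ(b_i/K_i) = 14.61 / 320.5 = 0.04559 m/day.
Q = K_eq · A · (Δh/L) = 0.04559 × 370 × (7.82/14.61) = 9.028 m³/day.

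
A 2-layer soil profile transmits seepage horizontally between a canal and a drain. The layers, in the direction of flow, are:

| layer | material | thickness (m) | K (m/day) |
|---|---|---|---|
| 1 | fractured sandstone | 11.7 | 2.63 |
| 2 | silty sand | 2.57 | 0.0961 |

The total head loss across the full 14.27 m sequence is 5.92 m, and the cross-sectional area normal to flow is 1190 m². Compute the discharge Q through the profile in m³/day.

Flow is perpendicular to layering, so the layers act in series and the equivalent K is the thickness-weighted harmonic mean.
Total thickness L = 11.7 + 2.57 = 14.27 m.
Σ(b_i/K_i) = 11.7/2.63 + 2.57/0.0961 = 31.19 d.
K_eq = L / Σ(b_i/K_i) = 14.27 / 31.19 = 0.4575 m/day.
Q = K_eq · A · (Δh/L) = 0.4575 × 1190 × (5.92/14.27) = 225.9 m³/day.

226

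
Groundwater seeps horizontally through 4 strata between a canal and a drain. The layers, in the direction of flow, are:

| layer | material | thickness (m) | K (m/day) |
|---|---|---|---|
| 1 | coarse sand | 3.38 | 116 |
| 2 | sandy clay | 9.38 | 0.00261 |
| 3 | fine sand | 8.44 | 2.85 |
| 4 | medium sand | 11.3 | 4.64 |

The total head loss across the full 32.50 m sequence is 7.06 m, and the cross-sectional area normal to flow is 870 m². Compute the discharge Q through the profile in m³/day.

Flow is perpendicular to layering, so the layers act in series and the equivalent K is the thickness-weighted harmonic mean.
Total thickness L = 3.38 + 9.38 + 8.44 + 11.3 = 32.50 m.
Σ(b_i/K_i) = 3.38/116 + 9.38/0.00261 + 8.44/2.85 + 11.3/4.64 = 3599 d.
K_eq = L / Σ(b_i/K_i) = 32.50 / 3599 = 0.009030 m/day.
Q = K_eq · A · (Δh/L) = 0.009030 × 870 × (7.06/32.50) = 1.707 m³/day.

1.71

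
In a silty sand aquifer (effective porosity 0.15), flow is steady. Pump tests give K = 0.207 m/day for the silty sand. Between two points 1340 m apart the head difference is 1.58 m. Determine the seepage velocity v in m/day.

Hydraulic gradient i = Δh / L = 1.58 / 1340 = 0.001179.
Darcy flux q = K · i = 0.2070 × 0.001179 = 0.0002441 m/day.
Seepage velocity v = q / n_e = 0.0002441 / 0.15 = 0.001627 m/day.

0.00163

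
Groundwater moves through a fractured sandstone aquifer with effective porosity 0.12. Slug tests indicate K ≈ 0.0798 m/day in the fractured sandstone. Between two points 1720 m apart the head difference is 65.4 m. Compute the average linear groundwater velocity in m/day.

0.0253

Hydraulic gradient i = Δh / L = 65.4 / 1720 = 0.03802.
Darcy flux q = K · i = 0.07980 × 0.03802 = 0.003034 m/day.
Seepage velocity v = q / n_e = 0.003034 / 0.12 = 0.02529 m/day.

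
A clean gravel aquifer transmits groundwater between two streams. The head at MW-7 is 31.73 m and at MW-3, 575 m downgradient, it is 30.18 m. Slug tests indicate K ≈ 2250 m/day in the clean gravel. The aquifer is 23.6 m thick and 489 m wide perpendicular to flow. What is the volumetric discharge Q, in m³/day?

70000

Cross-sectional area A = 489 × 23.6 = 11540 m².
Hydraulic gradient i = (31.73 − 30.18) / 575 = 1.55 / 575 = 0.002696.
Darcy's law: Q = K · A · i = 2250 × 11540 × 0.002696 = 69995 m³/day.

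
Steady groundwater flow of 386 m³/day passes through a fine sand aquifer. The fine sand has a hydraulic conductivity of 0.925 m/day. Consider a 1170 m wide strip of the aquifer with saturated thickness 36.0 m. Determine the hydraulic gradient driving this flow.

Cross-sectional area A = 1170 × 36.0 = 42120 m².
From Q = K·A·i, i = Q / (K·A) = 386 / (0.9250 × 42120) = 0.009907.

0.00991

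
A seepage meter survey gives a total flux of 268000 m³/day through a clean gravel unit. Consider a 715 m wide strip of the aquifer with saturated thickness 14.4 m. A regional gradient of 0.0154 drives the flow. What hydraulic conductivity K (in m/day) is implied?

1690

Cross-sectional area A = 715 × 14.4 = 10296 m².
Hydraulic gradient i = 0.0154.
From Q = K·A·i, K = Q / (A·i) = 268000 / (10296 × 0.01540) = 1690 m/day.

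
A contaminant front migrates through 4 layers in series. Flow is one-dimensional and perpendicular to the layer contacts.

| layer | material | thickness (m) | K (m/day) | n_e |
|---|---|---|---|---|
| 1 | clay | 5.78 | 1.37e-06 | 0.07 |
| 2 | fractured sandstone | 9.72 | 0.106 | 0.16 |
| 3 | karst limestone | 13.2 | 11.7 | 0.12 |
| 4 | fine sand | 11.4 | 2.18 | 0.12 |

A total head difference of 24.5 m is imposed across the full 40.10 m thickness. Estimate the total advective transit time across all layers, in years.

2320

With flow normal to the layers, continuity requires the same specific discharge q through every layer.
Σ(b_i/K_i) = 5.78/1.37e-06 + 9.72/0.106 + 13.2/11.7 + 11.4/2.18 = 4.219e+06 d.
q = Δh / Σ(b_i/K_i) = 24.5 / 4.219e+06 = 5.807e-06 m/day.
In each layer the seepage velocity is v_i = q/n_i, so the layer transit time is t_i = b_i·n_i / q:
  layer 1 (clay): t_1 = 5.78 × 0.07 / 5.807e-06 = 69675 d
  layer 2 (fractured sandstone): t_2 = 9.72 × 0.16 / 5.807e-06 = 2.678e+05 d
  layer 3 (karst limestone): t_3 = 13.2 × 0.12 / 5.807e-06 = 2.728e+05 d
  layer 4 (fine sand): t_4 = 11.4 × 0.12 / 5.807e-06 = 2.356e+05 d
Total t = Σ t_i = 8.458e+05 days = 2316 years.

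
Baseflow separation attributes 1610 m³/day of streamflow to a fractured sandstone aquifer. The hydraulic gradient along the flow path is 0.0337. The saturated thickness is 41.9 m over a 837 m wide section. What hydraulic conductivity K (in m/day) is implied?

1.36

Cross-sectional area A = 837 × 41.9 = 35070 m².
Hydraulic gradient i = 0.0337.
From Q = K·A·i, K = Q / (A·i) = 1610 / (35070 × 0.03370) = 1.362 m/day.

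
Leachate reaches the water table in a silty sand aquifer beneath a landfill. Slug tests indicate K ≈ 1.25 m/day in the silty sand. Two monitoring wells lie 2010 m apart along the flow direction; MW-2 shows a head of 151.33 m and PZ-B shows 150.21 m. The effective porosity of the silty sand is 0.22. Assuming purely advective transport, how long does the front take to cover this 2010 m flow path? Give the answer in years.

1740

Hydraulic gradient i = (151.33 − 150.21) / 2010 = 1.12 / 2010 = 0.0005572.
Darcy flux q = K · i = 1.250 × 0.0005572 = 0.0006965 m/day.
Seepage velocity v = q / n_e = 0.0006965 / 0.22 = 0.003166 m/day.
Travel time t = L / v = 2010 / 0.003166 = 6.349e+05 days = 1738 years.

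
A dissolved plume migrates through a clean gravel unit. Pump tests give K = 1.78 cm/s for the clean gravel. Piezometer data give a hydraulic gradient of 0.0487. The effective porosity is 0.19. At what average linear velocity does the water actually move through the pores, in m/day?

394

Convert K: 1.78 cm/s × 864 = 1538 m/day.
Hydraulic gradient i = 0.0487.
Darcy flux q = K · i = 1538 × 0.04870 = 74.90 m/day.
Seepage velocity v = q / n_e = 74.90 / 0.19 = 394.2 m/day.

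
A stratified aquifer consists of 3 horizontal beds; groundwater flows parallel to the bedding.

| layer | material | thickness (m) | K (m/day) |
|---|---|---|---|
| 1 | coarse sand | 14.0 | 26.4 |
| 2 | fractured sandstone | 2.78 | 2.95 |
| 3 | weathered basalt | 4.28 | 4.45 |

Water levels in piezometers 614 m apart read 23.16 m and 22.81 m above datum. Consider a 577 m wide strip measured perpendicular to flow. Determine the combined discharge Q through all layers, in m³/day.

131

Flow is parallel to layering, so each bed carries its own Darcy discharge and the transmissivities add.
Σ(K_i·b_i) = 26.4×14.0 + 2.95×2.78 + 4.45×4.28 = 396.8 m²/day.
Hydraulic gradient i = (23.16 − 22.81) / 614 = 0.35 / 614 = 0.0005700.
Q = Σ(K_i·b_i) · W · i = 396.8 × 577 × 0.0005700 = 130.5 m³/day.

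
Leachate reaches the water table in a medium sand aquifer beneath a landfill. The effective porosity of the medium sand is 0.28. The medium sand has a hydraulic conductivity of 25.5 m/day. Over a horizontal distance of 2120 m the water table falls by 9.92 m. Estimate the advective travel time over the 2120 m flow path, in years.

13.6

Hydraulic gradient i = Δh / L = 9.92 / 2120 = 0.004679.
Darcy flux q = K · i = 25.50 × 0.004679 = 0.1193 m/day.
Seepage velocity v = q / n_e = 0.1193 / 0.28 = 0.4261 m/day.
Travel time t = L / v = 2120 / 0.4261 = 4975 days = 13.62 years.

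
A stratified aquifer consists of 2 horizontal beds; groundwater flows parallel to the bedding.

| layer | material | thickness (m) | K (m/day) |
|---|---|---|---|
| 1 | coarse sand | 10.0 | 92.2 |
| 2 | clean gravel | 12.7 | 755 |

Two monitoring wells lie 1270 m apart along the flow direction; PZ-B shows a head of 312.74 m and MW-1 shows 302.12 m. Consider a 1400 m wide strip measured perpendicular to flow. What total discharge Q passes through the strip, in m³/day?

123000

Flow is parallel to layering, so each bed carries its own Darcy discharge and the transmissivities add.
Σ(K_i·b_i) = 92.2×10.0 + 755×12.7 = 10510 m²/day.
Hydraulic gradient i = (312.74 − 302.12) / 1270 = 10.62 / 1270 = 0.008362.
Q = Σ(K_i·b_i) · W · i = 10510 × 1400 × 0.008362 = 1.230e+05 m³/day.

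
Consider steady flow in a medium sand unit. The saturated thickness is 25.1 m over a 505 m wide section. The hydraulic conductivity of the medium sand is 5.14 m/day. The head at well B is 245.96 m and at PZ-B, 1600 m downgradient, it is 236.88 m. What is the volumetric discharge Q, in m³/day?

Cross-sectional area A = 505 × 25.1 = 12676 m².
Hydraulic gradient i = (245.96 − 236.88) / 1600 = 9.08 / 1600 = 0.005675.
Darcy's law: Q = K · A · i = 5.140 × 12676 × 0.005675 = 369.7 m³/day.

370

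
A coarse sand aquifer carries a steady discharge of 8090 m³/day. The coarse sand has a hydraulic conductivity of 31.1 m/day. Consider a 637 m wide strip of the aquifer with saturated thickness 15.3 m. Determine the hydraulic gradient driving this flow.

0.0267

Cross-sectional area A = 637 × 15.3 = 9746 m².
From Q = K·A·i, i = Q / (K·A) = 8090 / (31.10 × 9746) = 0.02669.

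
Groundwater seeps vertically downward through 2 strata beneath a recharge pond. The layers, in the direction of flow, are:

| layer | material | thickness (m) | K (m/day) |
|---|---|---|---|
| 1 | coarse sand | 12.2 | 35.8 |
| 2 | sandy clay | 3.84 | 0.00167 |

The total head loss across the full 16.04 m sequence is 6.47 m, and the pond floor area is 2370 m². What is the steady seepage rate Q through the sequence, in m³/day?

Flow is perpendicular to layering, so the layers act in series and the equivalent K is the thickness-weighted harmonic mean.
Total thickness L = 12.2 + 3.84 = 16.04 m.
Σ(b_i/K_i) = 12.2/35.8 + 3.84/0.00167 = 2300 d.
K_eq = L / Σ(b_i/K_i) = 16.04 / 2300 = 0.006975 m/day.
Q = K_eq · A · (Δh/L) = 0.006975 × 2370 × (6.47/16.04) = 6.668 m³/day.

6.67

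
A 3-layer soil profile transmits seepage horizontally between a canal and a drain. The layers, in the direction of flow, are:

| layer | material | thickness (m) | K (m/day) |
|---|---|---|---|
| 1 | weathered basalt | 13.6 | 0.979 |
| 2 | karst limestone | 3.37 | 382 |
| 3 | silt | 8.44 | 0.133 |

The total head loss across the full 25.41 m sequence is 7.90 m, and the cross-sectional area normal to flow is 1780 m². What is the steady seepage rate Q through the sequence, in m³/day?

Flow is perpendicular to layering, so the layers act in series and the equivalent K is the thickness-weighted harmonic mean.
Total thickness L = 13.6 + 3.37 + 8.44 = 25.41 m.
Σ(b_i/K_i) = 13.6/0.979 + 3.37/382 + 8.44/0.133 = 77.36 d.
K_eq = L / Σ(b_i/K_i) = 25.41 / 77.36 = 0.3285 m/day.
Q = K_eq · A · (Δh/L) = 0.3285 × 1780 × (7.90/25.41) = 181.8 m³/day.

182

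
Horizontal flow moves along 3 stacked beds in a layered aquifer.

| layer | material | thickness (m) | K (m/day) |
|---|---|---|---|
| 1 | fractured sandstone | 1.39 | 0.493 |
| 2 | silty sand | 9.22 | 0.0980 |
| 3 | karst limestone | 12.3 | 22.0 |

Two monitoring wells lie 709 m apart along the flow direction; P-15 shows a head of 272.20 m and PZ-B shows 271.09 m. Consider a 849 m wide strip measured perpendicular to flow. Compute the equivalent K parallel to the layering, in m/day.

Flow is parallel to layering, so each bed carries its own Darcy discharge and the transmissivities add.
Σ(K_i·b_i) = 0.493×1.39 + 0.0980×9.22 + 22.0×12.3 = 272.2 m²/day.
Total thickness b = 22.91 m, so K_eq = Σ(K_i·b_i)/b = 11.88 m/day.

11.9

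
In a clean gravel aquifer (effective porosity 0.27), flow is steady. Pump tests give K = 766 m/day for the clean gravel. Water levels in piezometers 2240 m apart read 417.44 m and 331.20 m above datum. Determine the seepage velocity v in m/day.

Hydraulic gradient i = (417.44 − 331.20) / 2240 = 86.24 / 2240 = 0.03850.
Darcy flux q = K · i = 766.0 × 0.03850 = 29.49 m/day.
Seepage velocity v = q / n_e = 29.49 / 0.27 = 109.2 m/day.

109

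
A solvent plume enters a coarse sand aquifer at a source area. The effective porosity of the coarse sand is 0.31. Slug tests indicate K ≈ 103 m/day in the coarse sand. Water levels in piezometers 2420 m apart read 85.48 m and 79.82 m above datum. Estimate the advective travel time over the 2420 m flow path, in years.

8.53

Hydraulic gradient i = (85.48 − 79.82) / 2420 = 5.66 / 2420 = 0.002339.
Darcy flux q = K · i = 103.0 × 0.002339 = 0.2409 m/day.
Seepage velocity v = q / n_e = 0.2409 / 0.31 = 0.7771 m/day.
Travel time t = L / v = 2420 / 0.7771 = 3114 days = 8.526 years.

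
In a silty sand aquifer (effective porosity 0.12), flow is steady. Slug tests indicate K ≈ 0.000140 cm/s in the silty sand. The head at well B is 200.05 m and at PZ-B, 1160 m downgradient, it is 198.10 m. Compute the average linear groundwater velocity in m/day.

Convert K: 0.000140 cm/s × 864 = 0.1210 m/day.
Hydraulic gradient i = (200.05 − 198.10) / 1160 = 1.95 / 1160 = 0.001681.
Darcy flux q = K · i = 0.1210 × 0.001681 = 0.0002033 m/day.
Seepage velocity v = q / n_e = 0.0002033 / 0.12 = 0.001694 m/day.

0.00169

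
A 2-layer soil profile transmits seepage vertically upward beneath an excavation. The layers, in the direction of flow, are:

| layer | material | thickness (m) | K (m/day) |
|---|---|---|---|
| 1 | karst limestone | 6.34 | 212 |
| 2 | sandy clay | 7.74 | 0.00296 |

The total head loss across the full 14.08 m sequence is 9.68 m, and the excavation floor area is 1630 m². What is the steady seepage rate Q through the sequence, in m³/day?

Flow is perpendicular to layering, so the layers act in series and the equivalent K is the thickness-weighted harmonic mean.
Total thickness L = 6.34 + 7.74 = 14.08 m.
Σ(b_i/K_i) = 6.34/212 + 7.74/0.00296 = 2615 d.
K_eq = L / Σ(b_i/K_i) = 14.08 / 2615 = 0.005385 m/day.
Q = K_eq · A · (Δh/L) = 0.005385 × 1630 × (9.68/14.08) = 6.034 m³/day.

6.03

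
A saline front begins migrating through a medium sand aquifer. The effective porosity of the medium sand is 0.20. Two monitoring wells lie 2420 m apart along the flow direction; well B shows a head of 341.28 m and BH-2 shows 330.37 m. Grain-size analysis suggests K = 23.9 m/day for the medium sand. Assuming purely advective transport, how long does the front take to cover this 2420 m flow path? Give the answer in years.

Hydraulic gradient i = (341.28 − 330.37) / 2420 = 10.91 / 2420 = 0.004508.
Darcy flux q = K · i = 23.90 × 0.004508 = 0.1077 m/day.
Seepage velocity v = q / n_e = 0.1077 / 0.20 = 0.5387 m/day.
Travel time t = L / v = 2420 / 0.5387 = 4492 days = 12.30 years.

12.3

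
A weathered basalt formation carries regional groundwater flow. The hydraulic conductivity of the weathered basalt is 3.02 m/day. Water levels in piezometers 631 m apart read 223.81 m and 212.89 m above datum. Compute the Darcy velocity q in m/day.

Hydraulic gradient i = (223.81 − 212.89) / 631 = 10.92 / 631 = 0.01731.
Specific discharge q = K · i = 3.020 × 0.01731 = 0.05226 m/day.

0.0523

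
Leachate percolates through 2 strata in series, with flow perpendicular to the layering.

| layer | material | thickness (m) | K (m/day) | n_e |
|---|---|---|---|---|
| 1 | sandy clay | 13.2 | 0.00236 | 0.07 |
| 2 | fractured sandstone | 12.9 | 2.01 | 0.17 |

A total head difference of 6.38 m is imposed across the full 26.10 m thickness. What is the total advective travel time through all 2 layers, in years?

With flow normal to the layers, continuity requires the same specific discharge q through every layer.
Σ(b_i/K_i) = 13.2/0.00236 + 12.9/2.01 = 5600 d.
q = Δh / Σ(b_i/K_i) = 6.38 / 5600 = 0.001139 m/day.
In each layer the seepage velocity is v_i = q/n_i, so the layer transit time is t_i = b_i·n_i / q:
  layer 1 (sandy clay): t_1 = 13.2 × 0.07 / 0.001139 = 811.0 d
  layer 2 (fractured sandstone): t_2 = 12.9 × 0.17 / 0.001139 = 1925 d
Total t = Σ t_i = 2736 days = 7.490 years.

7.49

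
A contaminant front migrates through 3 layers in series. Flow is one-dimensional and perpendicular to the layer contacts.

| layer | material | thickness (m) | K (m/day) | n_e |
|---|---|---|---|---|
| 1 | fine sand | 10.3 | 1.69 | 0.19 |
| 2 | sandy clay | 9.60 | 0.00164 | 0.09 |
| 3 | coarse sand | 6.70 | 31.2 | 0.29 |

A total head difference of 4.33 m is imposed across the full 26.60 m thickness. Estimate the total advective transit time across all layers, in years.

With flow normal to the layers, continuity requires the same specific discharge q through every layer.
Σ(b_i/K_i) = 10.3/1.69 + 9.60/0.00164 + 6.70/31.2 = 5860 d.
q = Δh / Σ(b_i/K_i) = 4.33 / 5860 = 0.0007389 m/day.
In each layer the seepage velocity is v_i = q/n_i, so the layer transit time is t_i = b_i·n_i / q:
  layer 1 (fine sand): t_1 = 10.3 × 0.19 / 0.0007389 = 2648 d
  layer 2 (sandy clay): t_2 = 9.60 × 0.09 / 0.0007389 = 1169 d
  layer 3 (coarse sand): t_3 = 6.70 × 0.29 / 0.0007389 = 2630 d
Total t = Σ t_i = 6447 days = 17.65 years.

17.7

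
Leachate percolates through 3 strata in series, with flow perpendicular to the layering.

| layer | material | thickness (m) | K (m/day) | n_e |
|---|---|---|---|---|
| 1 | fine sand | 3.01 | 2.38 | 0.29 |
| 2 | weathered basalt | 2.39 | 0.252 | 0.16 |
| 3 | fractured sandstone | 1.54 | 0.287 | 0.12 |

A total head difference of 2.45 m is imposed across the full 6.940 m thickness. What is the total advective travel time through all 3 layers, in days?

9.47

With flow normal to the layers, continuity requires the same specific discharge q through every layer.
Σ(b_i/K_i) = 3.01/2.38 + 2.39/0.252 + 1.54/0.287 = 16.11 d.
q = Δh / Σ(b_i/K_i) = 2.45 / 16.11 = 0.1520 m/day.
In each layer the seepage velocity is v_i = q/n_i, so the layer transit time is t_i = b_i·n_i / q:
  layer 1 (fine sand): t_1 = 3.01 × 0.29 / 0.1520 = 5.741 d
  layer 2 (weathered basalt): t_2 = 2.39 × 0.16 / 0.1520 = 2.515 d
  layer 3 (fractured sandstone): t_3 = 1.54 × 0.12 / 0.1520 = 1.216 d
Total t = Σ t_i = 9.472 days.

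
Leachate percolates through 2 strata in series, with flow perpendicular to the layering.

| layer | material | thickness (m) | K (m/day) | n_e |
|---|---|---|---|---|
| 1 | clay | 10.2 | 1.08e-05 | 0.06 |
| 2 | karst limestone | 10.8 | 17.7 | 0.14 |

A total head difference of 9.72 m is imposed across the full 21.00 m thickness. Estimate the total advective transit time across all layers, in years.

565

With flow normal to the layers, continuity requires the same specific discharge q through every layer.
Σ(b_i/K_i) = 10.2/1.08e-05 + 10.8/17.7 = 9.444e+05 d.
q = Δh / Σ(b_i/K_i) = 9.72 / 9.444e+05 = 1.029e-05 m/day.
In each layer the seepage velocity is v_i = q/n_i, so the layer transit time is t_i = b_i·n_i / q:
  layer 1 (clay): t_1 = 10.2 × 0.06 / 1.029e-05 = 59465 d
  layer 2 (karst limestone): t_2 = 10.8 × 0.14 / 1.029e-05 = 1.469e+05 d
Total t = Σ t_i = 2.064e+05 days = 565.0 years.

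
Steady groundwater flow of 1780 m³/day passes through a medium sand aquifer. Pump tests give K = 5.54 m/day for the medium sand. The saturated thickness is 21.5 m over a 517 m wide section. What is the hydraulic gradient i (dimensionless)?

0.0289

Cross-sectional area A = 517 × 21.5 = 11116 m².
From Q = K·A·i, i = Q / (K·A) = 1780 / (5.540 × 11116) = 0.02891.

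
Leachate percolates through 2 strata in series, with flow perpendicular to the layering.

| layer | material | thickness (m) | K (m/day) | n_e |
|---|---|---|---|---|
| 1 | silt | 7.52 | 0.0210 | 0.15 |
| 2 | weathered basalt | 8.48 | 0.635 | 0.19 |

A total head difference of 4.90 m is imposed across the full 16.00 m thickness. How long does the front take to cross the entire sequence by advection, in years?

0.569

With flow normal to the layers, continuity requires the same specific discharge q through every layer.
Σ(b_i/K_i) = 7.52/0.0210 + 8.48/0.635 = 371.4 d.
q = Δh / Σ(b_i/K_i) = 4.90 / 371.4 = 0.01319 m/day.
In each layer the seepage velocity is v_i = q/n_i, so the layer transit time is t_i = b_i·n_i / q:
  layer 1 (silt): t_1 = 7.52 × 0.15 / 0.01319 = 85.51 d
  layer 2 (weathered basalt): t_2 = 8.48 × 0.19 / 0.01319 = 122.1 d
Total t = Σ t_i = 207.6 days = 0.5685 years.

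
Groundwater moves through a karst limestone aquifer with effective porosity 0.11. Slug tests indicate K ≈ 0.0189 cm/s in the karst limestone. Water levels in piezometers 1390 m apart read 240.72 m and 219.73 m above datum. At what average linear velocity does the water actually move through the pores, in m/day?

2.24

Convert K: 0.0189 cm/s × 864 = 16.33 m/day.
Hydraulic gradient i = (240.72 − 219.73) / 1390 = 20.99 / 1390 = 0.01510.
Darcy flux q = K · i = 16.33 × 0.01510 = 0.2466 m/day.
Seepage velocity v = q / n_e = 0.2466 / 0.11 = 2.242 m/day.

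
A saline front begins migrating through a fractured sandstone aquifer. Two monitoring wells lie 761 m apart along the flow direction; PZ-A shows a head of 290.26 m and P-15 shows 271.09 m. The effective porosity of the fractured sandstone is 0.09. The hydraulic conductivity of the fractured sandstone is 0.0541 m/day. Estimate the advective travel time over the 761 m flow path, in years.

Hydraulic gradient i = (290.26 − 271.09) / 761 = 19.17 / 761 = 0.02519.
Darcy flux q = K · i = 0.05410 × 0.02519 = 0.001363 m/day.
Seepage velocity v = q / n_e = 0.001363 / 0.09 = 0.01514 m/day.
Travel time t = L / v = 761 / 0.01514 = 50257 days = 137.6 years.

138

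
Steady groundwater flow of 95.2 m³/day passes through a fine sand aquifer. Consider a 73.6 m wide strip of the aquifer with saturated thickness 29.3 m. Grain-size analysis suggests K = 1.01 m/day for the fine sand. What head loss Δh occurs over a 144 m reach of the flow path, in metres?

6.29

Cross-sectional area A = 73.6 × 29.3 = 2156 m².
From Q = K·A·i, i = Q / (K·A) = 95.2 / (1.010 × 2156) = 0.04371.
Head loss Δh = i · L = 0.04371 × 144 = 6.294 m.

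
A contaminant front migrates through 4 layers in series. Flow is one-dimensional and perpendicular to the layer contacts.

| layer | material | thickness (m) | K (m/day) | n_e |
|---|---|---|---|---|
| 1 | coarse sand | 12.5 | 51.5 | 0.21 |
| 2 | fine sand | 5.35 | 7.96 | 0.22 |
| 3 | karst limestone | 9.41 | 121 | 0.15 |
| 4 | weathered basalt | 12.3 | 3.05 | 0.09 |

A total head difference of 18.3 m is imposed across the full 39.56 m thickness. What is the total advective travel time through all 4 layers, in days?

With flow normal to the layers, continuity requires the same specific discharge q through every layer.
Σ(b_i/K_i) = 12.5/51.5 + 5.35/7.96 + 9.41/121 + 12.3/3.05 = 5.025 d.
q = Δh / Σ(b_i/K_i) = 18.3 / 5.025 = 3.642 m/day.
In each layer the seepage velocity is v_i = q/n_i, so the layer transit time is t_i = b_i·n_i / q:
  layer 1 (coarse sand): t_1 = 12.5 × 0.21 / 3.642 = 0.7209 d
  layer 2 (fine sand): t_2 = 5.35 × 0.22 / 3.642 = 0.3232 d
  layer 3 (karst limestone): t_3 = 9.41 × 0.15 / 3.642 = 0.3876 d
  layer 4 (weathered basalt): t_4 = 12.3 × 0.09 / 3.642 = 0.3040 d
Total t = Σ t_i = 1.736 days.

1.74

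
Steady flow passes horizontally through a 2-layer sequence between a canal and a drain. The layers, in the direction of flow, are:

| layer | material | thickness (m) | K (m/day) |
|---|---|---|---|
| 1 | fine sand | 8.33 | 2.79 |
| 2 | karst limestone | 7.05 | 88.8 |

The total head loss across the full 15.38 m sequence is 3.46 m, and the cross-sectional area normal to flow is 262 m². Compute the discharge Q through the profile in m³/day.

296

Flow is perpendicular to layering, so the layers act in series and the equivalent K is the thickness-weighted harmonic mean.
Total thickness L = 8.33 + 7.05 = 15.38 m.
Σ(b_i/K_i) = 8.33/2.79 + 7.05/88.8 = 3.065 d.
K_eq = L / Σ(b_i/K_i) = 15.38 / 3.065 = 5.018 m/day.
Q = K_eq · A · (Δh/L) = 5.018 × 262 × (3.46/15.38) = 295.8 m³/day.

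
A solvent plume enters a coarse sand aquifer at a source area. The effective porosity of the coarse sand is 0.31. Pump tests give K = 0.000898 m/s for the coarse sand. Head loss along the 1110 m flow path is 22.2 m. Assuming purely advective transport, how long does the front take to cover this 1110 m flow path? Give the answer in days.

222

Convert K: 0.000898 m/s × 86400 = 77.59 m/day.
Hydraulic gradient i = Δh / L = 22.2 / 1110 = 0.02000.
Darcy flux q = K · i = 77.59 × 0.02000 = 1.552 m/day.
Seepage velocity v = q / n_e = 1.552 / 0.31 = 5.006 m/day.
Travel time t = L / v = 1110 / 5.006 = 221.8 days.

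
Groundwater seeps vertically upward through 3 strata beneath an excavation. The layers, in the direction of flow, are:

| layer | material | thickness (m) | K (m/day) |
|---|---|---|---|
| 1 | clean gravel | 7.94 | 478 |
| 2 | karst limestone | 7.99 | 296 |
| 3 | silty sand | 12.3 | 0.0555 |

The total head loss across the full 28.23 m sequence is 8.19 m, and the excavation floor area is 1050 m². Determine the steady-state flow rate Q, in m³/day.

Flow is perpendicular to layering, so the layers act in series and the equivalent K is the thickness-weighted harmonic mean.
Total thickness L = 7.94 + 7.99 + 12.3 = 28.23 m.
Σ(b_i/K_i) = 7.94/478 + 7.99/296 + 12.3/0.0555 = 221.7 d.
K_eq = L / Σ(b_i/K_i) = 28.23 / 221.7 = 0.1274 m/day.
Q = K_eq · A · (Δh/L) = 0.1274 × 1050 × (8.19/28.23) = 38.79 m³/day.

38.8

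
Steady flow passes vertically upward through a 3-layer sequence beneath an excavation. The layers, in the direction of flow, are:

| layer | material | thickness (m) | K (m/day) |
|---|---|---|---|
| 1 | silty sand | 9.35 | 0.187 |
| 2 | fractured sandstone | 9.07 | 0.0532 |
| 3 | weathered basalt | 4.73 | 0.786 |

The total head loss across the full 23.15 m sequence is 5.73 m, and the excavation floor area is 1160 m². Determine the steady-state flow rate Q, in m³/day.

Flow is perpendicular to layering, so the layers act in series and the equivalent K is the thickness-weighted harmonic mean.
Total thickness L = 9.35 + 9.07 + 4.73 = 23.15 m.
Σ(b_i/K_i) = 9.35/0.187 + 9.07/0.0532 + 4.73/0.786 = 226.5 d.
K_eq = L / Σ(b_i/K_i) = 23.15 / 226.5 = 0.1022 m/day.
Q = K_eq · A · (Δh/L) = 0.1022 × 1160 × (5.73/23.15) = 29.34 m³/day.

29.3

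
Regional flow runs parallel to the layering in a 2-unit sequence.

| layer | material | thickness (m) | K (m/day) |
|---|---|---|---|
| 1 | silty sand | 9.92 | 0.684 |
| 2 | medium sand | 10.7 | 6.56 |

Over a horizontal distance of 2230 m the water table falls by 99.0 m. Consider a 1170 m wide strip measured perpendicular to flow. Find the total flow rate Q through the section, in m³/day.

4000

Flow is parallel to layering, so each bed carries its own Darcy discharge and the transmissivities add.
Σ(K_i·b_i) = 0.684×9.92 + 6.56×10.7 = 76.98 m²/day.
Hydraulic gradient i = Δh / L = 99.0 / 2230 = 0.04439.
Q = Σ(K_i·b_i) · W · i = 76.98 × 1170 × 0.04439 = 3998 m³/day.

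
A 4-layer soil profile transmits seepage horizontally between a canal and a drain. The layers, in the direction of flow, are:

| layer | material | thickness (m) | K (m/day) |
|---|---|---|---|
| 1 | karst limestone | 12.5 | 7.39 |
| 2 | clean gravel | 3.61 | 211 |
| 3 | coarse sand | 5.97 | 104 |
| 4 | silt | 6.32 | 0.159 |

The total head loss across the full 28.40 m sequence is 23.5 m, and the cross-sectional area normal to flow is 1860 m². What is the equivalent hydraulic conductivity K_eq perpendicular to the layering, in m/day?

Flow is perpendicular to layering, so the layers act in series and the equivalent K is the thickness-weighted harmonic mean.
Total thickness L = 12.5 + 3.61 + 5.97 + 6.32 = 28.40 m.
Σ(b_i/K_i) = 12.5/7.39 + 3.61/211 + 5.97/104 + 6.32/0.159 = 41.51 d.
K_eq = L / Σ(b_i/K_i) = 28.40 / 41.51 = 0.6841 m/day.

0.684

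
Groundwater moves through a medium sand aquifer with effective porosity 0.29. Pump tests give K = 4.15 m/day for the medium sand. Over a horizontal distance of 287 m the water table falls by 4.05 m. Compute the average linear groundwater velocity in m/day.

0.202

Hydraulic gradient i = Δh / L = 4.05 / 287 = 0.01411.
Darcy flux q = K · i = 4.150 × 0.01411 = 0.05856 m/day.
Seepage velocity v = q / n_e = 0.05856 / 0.29 = 0.2019 m/day.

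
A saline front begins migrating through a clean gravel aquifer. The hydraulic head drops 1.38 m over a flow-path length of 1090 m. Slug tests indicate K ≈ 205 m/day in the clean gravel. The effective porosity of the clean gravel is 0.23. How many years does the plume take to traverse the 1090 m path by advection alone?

Hydraulic gradient i = Δh / L = 1.38 / 1090 = 0.001266.
Darcy flux q = K · i = 205.0 × 0.001266 = 0.2595 m/day.
Seepage velocity v = q / n_e = 0.2595 / 0.23 = 1.128 m/day.
Travel time t = L / v = 1090 / 1.128 = 965.9 days = 2.645 years.

2.64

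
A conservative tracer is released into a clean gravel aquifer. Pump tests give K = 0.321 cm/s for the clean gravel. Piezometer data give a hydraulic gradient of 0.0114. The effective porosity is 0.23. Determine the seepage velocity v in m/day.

Convert K: 0.321 cm/s × 864 = 277.3 m/day.
Hydraulic gradient i = 0.0114.
Darcy flux q = K · i = 277.3 × 0.01140 = 3.162 m/day.
Seepage velocity v = q / n_e = 3.162 / 0.23 = 13.75 m/day.

13.7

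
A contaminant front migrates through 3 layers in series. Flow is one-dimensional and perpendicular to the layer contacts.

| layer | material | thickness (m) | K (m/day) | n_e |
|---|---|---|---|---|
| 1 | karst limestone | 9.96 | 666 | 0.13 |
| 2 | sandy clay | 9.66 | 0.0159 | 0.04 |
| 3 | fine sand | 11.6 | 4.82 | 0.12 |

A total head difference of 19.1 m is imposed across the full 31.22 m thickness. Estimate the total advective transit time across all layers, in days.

With flow normal to the layers, continuity requires the same specific discharge q through every layer.
Σ(b_i/K_i) = 9.96/666 + 9.66/0.0159 + 11.6/4.82 = 610.0 d.
q = Δh / Σ(b_i/K_i) = 19.1 / 610.0 = 0.03131 m/day.
In each layer the seepage velocity is v_i = q/n_i, so the layer transit time is t_i = b_i·n_i / q:
  layer 1 (karst limestone): t_1 = 9.96 × 0.13 / 0.03131 = 41.35 d
  layer 2 (sandy clay): t_2 = 9.66 × 0.04 / 0.03131 = 12.34 d
  layer 3 (fine sand): t_3 = 11.6 × 0.12 / 0.03131 = 44.45 d
Total t = Σ t_i = 98.14 days.

98.1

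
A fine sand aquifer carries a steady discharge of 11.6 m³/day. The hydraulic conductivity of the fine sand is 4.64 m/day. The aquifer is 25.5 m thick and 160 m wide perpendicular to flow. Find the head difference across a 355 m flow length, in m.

Cross-sectional area A = 160 × 25.5 = 4080 m².
From Q = K·A·i, i = Q / (K·A) = 11.6 / (4.640 × 4080) = 0.0006127.
Head loss Δh = i · L = 0.0006127 × 355 = 0.2175 m.

0.218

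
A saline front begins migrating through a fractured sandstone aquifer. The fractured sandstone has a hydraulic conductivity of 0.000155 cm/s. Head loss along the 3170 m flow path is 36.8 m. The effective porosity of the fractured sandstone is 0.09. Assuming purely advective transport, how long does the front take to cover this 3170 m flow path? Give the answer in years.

502

Convert K: 0.000155 cm/s × 864 = 0.1339 m/day.
Hydraulic gradient i = Δh / L = 36.8 / 3170 = 0.01161.
Darcy flux q = K · i = 0.1339 × 0.01161 = 0.001555 m/day.
Seepage velocity v = q / n_e = 0.001555 / 0.09 = 0.01727 m/day.
Travel time t = L / v = 3170 / 0.01727 = 1.835e+05 days = 502.4 years.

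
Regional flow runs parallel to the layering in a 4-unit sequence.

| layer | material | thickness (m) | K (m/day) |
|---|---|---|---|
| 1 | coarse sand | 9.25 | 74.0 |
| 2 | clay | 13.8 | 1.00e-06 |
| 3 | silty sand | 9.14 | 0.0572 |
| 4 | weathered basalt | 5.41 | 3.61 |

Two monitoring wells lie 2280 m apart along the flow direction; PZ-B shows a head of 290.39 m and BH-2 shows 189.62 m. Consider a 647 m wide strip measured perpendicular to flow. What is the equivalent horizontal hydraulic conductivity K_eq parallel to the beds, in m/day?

18.7

Flow is parallel to layering, so each bed carries its own Darcy discharge and the transmissivities add.
Σ(K_i·b_i) = 74.0×9.25 + 1.00e-06×13.8 + 0.0572×9.14 + 3.61×5.41 = 704.6 m²/day.
Total thickness b = 37.60 m, so K_eq = Σ(K_i·b_i)/b = 18.74 m/day.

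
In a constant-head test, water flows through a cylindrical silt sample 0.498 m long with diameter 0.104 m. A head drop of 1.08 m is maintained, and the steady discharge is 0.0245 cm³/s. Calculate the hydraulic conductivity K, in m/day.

0.115

Cross-sectional area A = π·(d/2)² = π × (0.104/2)² = 0.008495 m².
Convert discharge: 0.0245 cm³/s = 2.450e-08 m³/s.
Darcy's law rearranged: K = Q·L / (A·Δh) = 2.450e-08 × 0.498 / (0.008495 × 1.08) = 1.330e-06 m/s = 0.1149 m/day.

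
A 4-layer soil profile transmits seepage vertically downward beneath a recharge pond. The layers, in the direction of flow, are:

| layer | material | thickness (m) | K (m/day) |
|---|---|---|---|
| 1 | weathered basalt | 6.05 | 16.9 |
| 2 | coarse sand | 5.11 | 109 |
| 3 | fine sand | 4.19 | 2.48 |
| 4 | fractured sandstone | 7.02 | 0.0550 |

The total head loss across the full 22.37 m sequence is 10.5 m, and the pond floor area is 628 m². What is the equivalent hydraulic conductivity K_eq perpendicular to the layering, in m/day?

Flow is perpendicular to layering, so the layers act in series and the equivalent K is the thickness-weighted harmonic mean.
Total thickness L = 6.05 + 5.11 + 4.19 + 7.02 = 22.37 m.
Σ(b_i/K_i) = 6.05/16.9 + 5.11/109 + 4.19/2.48 + 7.02/0.0550 = 129.7 d.
K_eq = L / Σ(b_i/K_i) = 22.37 / 129.7 = 0.1724 m/day.

0.172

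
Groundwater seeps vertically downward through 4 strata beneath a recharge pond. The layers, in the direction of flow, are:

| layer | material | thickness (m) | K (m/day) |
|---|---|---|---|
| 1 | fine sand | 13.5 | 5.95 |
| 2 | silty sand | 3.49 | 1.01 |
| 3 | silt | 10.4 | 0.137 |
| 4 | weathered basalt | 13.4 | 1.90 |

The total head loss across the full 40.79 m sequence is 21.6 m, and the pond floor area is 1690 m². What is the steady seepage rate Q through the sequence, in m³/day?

Flow is perpendicular to layering, so the layers act in series and the equivalent K is the thickness-weighted harmonic mean.
Total thickness L = 13.5 + 3.49 + 10.4 + 13.4 = 40.79 m.
Σ(b_i/K_i) = 13.5/5.95 + 3.49/1.01 + 10.4/0.137 + 13.4/1.90 = 88.69 d.
K_eq = L / Σ(b_i/K_i) = 40.79 / 88.69 = 0.4599 m/day.
Q = K_eq · A · (Δh/L) = 0.4599 × 1690 × (21.6/40.79) = 411.6 m³/day.

412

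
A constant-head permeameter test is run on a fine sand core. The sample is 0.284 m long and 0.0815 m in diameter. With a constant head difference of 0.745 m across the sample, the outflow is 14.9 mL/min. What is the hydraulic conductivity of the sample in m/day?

Cross-sectional area A = π·(d/2)² = π × (0.0815/2)² = 0.005217 m².
Convert discharge: 14.9 mL/min = 2.483e-07 m³/s.
Darcy's law rearranged: K = Q·L / (A·Δh) = 2.483e-07 × 0.284 / (0.005217 × 0.745) = 1.815e-05 m/s = 1.568 m/day.

1.57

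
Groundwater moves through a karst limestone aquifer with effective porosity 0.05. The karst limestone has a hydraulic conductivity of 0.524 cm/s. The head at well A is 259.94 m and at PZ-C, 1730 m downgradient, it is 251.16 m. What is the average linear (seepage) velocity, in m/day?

Convert K: 0.524 cm/s × 864 = 452.7 m/day.
Hydraulic gradient i = (259.94 − 251.16) / 1730 = 8.78 / 1730 = 0.005075.
Darcy flux q = K · i = 452.7 × 0.005075 = 2.298 m/day.
Seepage velocity v = q / n_e = 2.298 / 0.05 = 45.95 m/day.

46.0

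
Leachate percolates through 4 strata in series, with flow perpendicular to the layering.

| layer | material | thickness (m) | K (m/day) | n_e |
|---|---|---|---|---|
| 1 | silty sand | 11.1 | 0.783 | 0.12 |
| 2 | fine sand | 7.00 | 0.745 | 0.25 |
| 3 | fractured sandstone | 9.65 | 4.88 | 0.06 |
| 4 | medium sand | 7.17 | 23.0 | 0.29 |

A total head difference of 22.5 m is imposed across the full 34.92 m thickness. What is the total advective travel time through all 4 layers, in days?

With flow normal to the layers, continuity requires the same specific discharge q through every layer.
Σ(b_i/K_i) = 11.1/0.783 + 7.00/0.745 + 9.65/4.88 + 7.17/23.0 = 25.86 d.
q = Δh / Σ(b_i/K_i) = 22.5 / 25.86 = 0.8700 m/day.
In each layer the seepage velocity is v_i = q/n_i, so the layer transit time is t_i = b_i·n_i / q:
  layer 1 (silty sand): t_1 = 11.1 × 0.12 / 0.8700 = 1.531 d
  layer 2 (fine sand): t_2 = 7.00 × 0.25 / 0.8700 = 2.011 d
  layer 3 (fractured sandstone): t_3 = 9.65 × 0.06 / 0.8700 = 0.6655 d
  layer 4 (medium sand): t_4 = 7.17 × 0.29 / 0.8700 = 2.390 d
Total t = Σ t_i = 6.598 days.

6.60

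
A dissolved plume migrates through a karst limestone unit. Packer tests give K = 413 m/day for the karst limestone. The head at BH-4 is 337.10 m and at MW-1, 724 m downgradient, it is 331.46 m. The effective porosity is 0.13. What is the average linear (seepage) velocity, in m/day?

Hydraulic gradient i = (337.10 − 331.46) / 724 = 5.64 / 724 = 0.007790.
Darcy flux q = K · i = 413.0 × 0.007790 = 3.217 m/day.
Seepage velocity v = q / n_e = 3.217 / 0.13 = 24.75 m/day.

24.7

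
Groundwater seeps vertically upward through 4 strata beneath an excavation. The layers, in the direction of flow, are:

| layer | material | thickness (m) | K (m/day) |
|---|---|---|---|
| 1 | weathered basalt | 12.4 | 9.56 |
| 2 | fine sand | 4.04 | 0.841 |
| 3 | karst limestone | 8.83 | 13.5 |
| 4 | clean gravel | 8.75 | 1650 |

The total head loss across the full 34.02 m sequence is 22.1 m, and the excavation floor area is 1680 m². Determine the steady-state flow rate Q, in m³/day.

Flow is perpendicular to layering, so the layers act in series and the equivalent K is the thickness-weighted harmonic mean.
Total thickness L = 12.4 + 4.04 + 8.83 + 8.75 = 34.02 m.
Σ(b_i/K_i) = 12.4/9.56 + 4.04/0.841 + 8.83/13.5 + 8.75/1650 = 6.760 d.
K_eq = L / Σ(b_i/K_i) = 34.02 / 6.760 = 5.032 m/day.
Q = K_eq · A · (Δh/L) = 5.032 × 1680 × (22.1/34.02) = 5492 m³/day.

5490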